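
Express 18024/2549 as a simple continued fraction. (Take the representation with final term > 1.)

18024 = 7×2549 + 181
2549 = 14×181 + 15
181 = 12×15 + 1
15 = 15×1 + 0  (stop)
So 18024/2549 = [7; 14, 12, 15].

[7; 14, 12, 15]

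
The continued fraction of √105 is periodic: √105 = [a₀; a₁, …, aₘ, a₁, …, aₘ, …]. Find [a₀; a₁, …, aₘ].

[10; 4, 20]

a₀ = ⌊√105⌋ = 10.
With m₀=0, d₀=1 and mₖ₊₁ = dₖaₖ − mₖ, dₖ₊₁ = (n − mₖ₊₁²)/dₖ, aₖ₊₁ = ⌊(a₀+mₖ₊₁)/dₖ₊₁⌋:
  k=1: m=10, d=5, a=4
  k=2: m=10, d=1, a=20
d=1 and a=2a₀=20 at k=2, so the next step gives (m, d) = (10, 5) again — its k=1 value — and the period has length 2.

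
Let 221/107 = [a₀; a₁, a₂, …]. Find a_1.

15

221 = 2·107 + 7   →  a_0 = 2
107 = 15·7 + 2   →  a_1 = 15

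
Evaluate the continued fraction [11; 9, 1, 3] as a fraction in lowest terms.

Using pₖ = aₖpₖ₋₁ + pₖ₋₂ and qₖ = aₖqₖ₋₁ + qₖ₋₂:
  k=0: a=11, p=11, q=1
  k=1: a=9, p=100, q=9
  k=2: a=1, p=111, q=10
  k=3: a=3, p=433, q=39

433/39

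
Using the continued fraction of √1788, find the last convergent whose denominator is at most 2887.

√1788 = [42; 3, 1, 1, 20, 1, 1, 3, 84, …] (period length 8).
Convergents:
  p_0/q_0 = 42/1
  p_1/q_1 = 127/3
  p_2/q_2 = 169/4
  p_3/q_3 = 296/7
  p_4/q_4 = 6089/144
  p_5/q_5 = 6385/151
  p_6/q_6 = 12474/295
  p_7/q_7 = 43807/1036
  p_8/q_8 = 3692262/87319
q_7 = 1036 ≤ 2887 < 87319 = q_8, so the answer is 43807/1036.

43807/1036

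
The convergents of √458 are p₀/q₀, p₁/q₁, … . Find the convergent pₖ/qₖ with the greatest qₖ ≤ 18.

√458 = [21; 2, 2, 42, …] (period length 3).
Convergents:
  p_0/q_0 = 21/1
  p_1/q_1 = 43/2
  p_2/q_2 = 107/5
  p_3/q_3 = 4537/212
q_2 = 5 ≤ 18 < 212 = q_3, so the answer is 107/5.

107/5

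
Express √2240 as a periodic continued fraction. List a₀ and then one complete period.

a₀ = ⌊√2240⌋ = 47.
With m₀=0, d₀=1 and mₖ₊₁ = dₖaₖ − mₖ, dₖ₊₁ = (n − mₖ₊₁²)/dₖ, aₖ₊₁ = ⌊(a₀+mₖ₊₁)/dₖ₊₁⌋:
  k=1: m=47, d=31, a=3
  k=2: m=46, d=4, a=23
  k=3: m=46, d=31, a=3
  k=4: m=47, d=1, a=94
d=1 and a=2a₀=94 at k=4, so the next step gives (m, d) = (47, 31) again — its k=1 value — and the period has length 4.

[47; 3, 23, 3, 94]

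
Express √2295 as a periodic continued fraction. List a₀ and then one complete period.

[47; 1, 9, 1, 1, 1, 9, 1, 94]

a₀ = ⌊√2295⌋ = 47.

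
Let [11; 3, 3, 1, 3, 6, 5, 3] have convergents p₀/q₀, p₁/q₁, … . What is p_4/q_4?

554/49

Using pₖ = aₖpₖ₋₁ + pₖ₋₂, qₖ = aₖqₖ₋₁ + qₖ₋₂ (with p₋₁=1, p₋₂=0, q₋₁=0, q₋₂=1):
  k=0: a=11, p=11, q=1
  k=1: a=3, p=34, q=3
  k=2: a=3, p=113, q=10
  k=3: a=1, p=147, q=13
  k=4: a=3, p=554, q=49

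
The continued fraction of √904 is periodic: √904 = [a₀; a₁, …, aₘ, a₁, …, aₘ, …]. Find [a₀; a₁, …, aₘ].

[30; 15, 60]

a₀ = ⌊√904⌋ = 30.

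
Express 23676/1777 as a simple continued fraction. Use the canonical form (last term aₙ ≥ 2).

23676 = 13·1777 + 575
1777 = 3·575 + 52
575 = 11·52 + 3
52 = 17·3 + 1
3 = 3·1 + 0  (stop)
So 23676/1777 = [13; 3, 11, 17, 3].

[13; 3, 11, 17, 3]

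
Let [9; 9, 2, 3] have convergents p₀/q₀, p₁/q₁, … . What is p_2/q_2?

173/19

Using pₖ = aₖpₖ₋₁ + pₖ₋₂, qₖ = aₖqₖ₋₁ + qₖ₋₂ (with p₋₁=1, p₋₂=0, q₋₁=0, q₋₂=1):
  k=0: a=9, p=9, q=1
  k=1: a=9, p=82, q=9
  k=2: a=2, p=173, q=19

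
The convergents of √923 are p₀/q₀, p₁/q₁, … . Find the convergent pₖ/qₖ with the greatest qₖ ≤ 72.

√923 = [30; 2, 1, 1, 1, 2, 60, …] (period length 6).
Convergents:
  p_0/q_0 = 30/1
  p_1/q_1 = 61/2
  p_2/q_2 = 91/3
  p_3/q_3 = 152/5
  p_4/q_4 = 243/8
  p_5/q_5 = 638/21
  p_6/q_6 = 38523/1268
q_5 = 21 ≤ 72 < 1268 = q_6, so the answer is 638/21.

638/21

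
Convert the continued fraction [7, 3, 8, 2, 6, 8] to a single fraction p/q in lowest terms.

20476/2797

Using pₖ = aₖpₖ₋₁ + pₖ₋₂ and qₖ = aₖqₖ₋₁ + qₖ₋₂:
  k=0: a=7, p=7, q=1
  k=1: a=3, p=22, q=3
  k=2: a=8, p=183, q=25
  k=3: a=2, p=388, q=53
  k=4: a=6, p=2511, q=343
  k=5: a=8, p=20476, q=2797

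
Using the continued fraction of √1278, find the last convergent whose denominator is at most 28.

√1278 = [35; 1, 2, 1, 70, …] (period length 4).
Convergents:
  p_0/q_0 = 35/1
  p_1/q_1 = 36/1
  p_2/q_2 = 107/3
  p_3/q_3 = 143/4
  p_4/q_4 = 10117/283
q_3 = 4 ≤ 28 < 283 = q_4, so the answer is 143/4.

143/4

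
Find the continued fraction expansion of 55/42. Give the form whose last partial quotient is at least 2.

[1; 3, 4, 3]

55 = 1×42 + 13
42 = 3×13 + 3
13 = 4×3 + 1
3 = 3×1 + 0  (stop)
So 55/42 = [1; 3, 4, 3].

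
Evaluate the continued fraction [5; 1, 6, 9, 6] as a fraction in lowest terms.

2291/391

Using pₖ = aₖpₖ₋₁ + pₖ₋₂ and qₖ = aₖqₖ₋₁ + qₖ₋₂:
  k=0: a=5, p=5, q=1
  k=1: a=1, p=6, q=1
  k=2: a=6, p=41, q=7
  k=3: a=9, p=375, q=64
  k=4: a=6, p=2291, q=391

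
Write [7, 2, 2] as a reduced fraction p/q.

Fold from the inside: start with 2/1.
  2 + 1/2 = 5/2
  7 + 2/5 = 37/5

37/5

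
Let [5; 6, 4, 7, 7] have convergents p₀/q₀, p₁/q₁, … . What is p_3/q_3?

Using pₖ = aₖpₖ₋₁ + pₖ₋₂, qₖ = aₖqₖ₋₁ + qₖ₋₂ (with p₋₁=1, p₋₂=0, q₋₁=0, q₋₂=1):
  k=0: a=5, p=5, q=1
  k=1: a=6, p=31, q=6
  k=2: a=4, p=129, q=25
  k=3: a=7, p=934, q=181

934/181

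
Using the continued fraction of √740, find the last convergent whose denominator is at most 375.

√740 = [27; 4, 1, 12, 1, 4, 54, …] (period length 6).
Convergents:
  p_0/q_0 = 27/1
  p_1/q_1 = 109/4
  p_2/q_2 = 136/5
  p_3/q_3 = 1741/64
  p_4/q_4 = 1877/69
  p_5/q_5 = 9249/340
  p_6/q_6 = 501323/18429
q_5 = 340 ≤ 375 < 18429 = q_6, so the answer is 9249/340.

9249/340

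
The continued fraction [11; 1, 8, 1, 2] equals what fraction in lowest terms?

Fold from the inside: start with 2/1.
  1 + 1/2 = 3/2
  8 + 2/3 = 26/3
  1 + 3/26 = 29/26
  11 + 26/29 = 345/29

345/29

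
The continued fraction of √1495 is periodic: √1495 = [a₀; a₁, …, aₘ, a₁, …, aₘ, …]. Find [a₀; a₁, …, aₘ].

a₀ = ⌊√1495⌋ = 38.

[38; 1, 1, 1, 76]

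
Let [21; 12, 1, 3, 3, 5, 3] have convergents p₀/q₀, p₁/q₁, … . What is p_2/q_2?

274/13

Using pₖ = aₖpₖ₋₁ + pₖ₋₂, qₖ = aₖqₖ₋₁ + qₖ₋₂ (with p₋₁=1, p₋₂=0, q₋₁=0, q₋₂=1):
  k=0: a=21, p=21, q=1
  k=1: a=12, p=253, q=12
  k=2: a=1, p=274, q=13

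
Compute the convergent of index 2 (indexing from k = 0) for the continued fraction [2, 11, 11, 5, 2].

Using pₖ = aₖpₖ₋₁ + pₖ₋₂, qₖ = aₖqₖ₋₁ + qₖ₋₂ (with p₋₁=1, p₋₂=0, q₋₁=0, q₋₂=1):
  k=0: a=2, p=2, q=1
  k=1: a=11, p=23, q=11
  k=2: a=11, p=255, q=122

255/122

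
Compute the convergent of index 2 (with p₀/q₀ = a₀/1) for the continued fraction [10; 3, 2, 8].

72/7

Using pₖ = aₖpₖ₋₁ + pₖ₋₂, qₖ = aₖqₖ₋₁ + qₖ₋₂ (with p₋₁=1, p₋₂=0, q₋₁=0, q₋₂=1):
  k=0: a=10, p=10, q=1
  k=1: a=3, p=31, q=3
  k=2: a=2, p=72, q=7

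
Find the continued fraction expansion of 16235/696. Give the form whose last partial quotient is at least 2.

[23; 3, 15, 7, 2]

16235 = 23×696 + 227
696 = 3×227 + 15
227 = 15×15 + 2
15 = 7×2 + 1
2 = 2×1 + 0  (stop)
So 16235/696 = [23; 3, 15, 7, 2].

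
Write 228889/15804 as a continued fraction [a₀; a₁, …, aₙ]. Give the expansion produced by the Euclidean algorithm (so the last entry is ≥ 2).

228889 = 14*15804 + 7633
15804 = 2*7633 + 538
7633 = 14*538 + 101
538 = 5*101 + 33
101 = 3*33 + 2
33 = 16*2 + 1
2 = 2*1 + 0  (stop)
So 228889/15804 = [14; 2, 14, 5, 3, 16, 2].

[14; 2, 14, 5, 3, 16, 2]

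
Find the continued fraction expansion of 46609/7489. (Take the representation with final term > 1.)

[6; 4, 2, 8, 7, 2, 6]

46609 = 6*7489 + 1675
7489 = 4*1675 + 789
1675 = 2*789 + 97
789 = 8*97 + 13
97 = 7*13 + 6
13 = 2*6 + 1
6 = 6*1 + 0  (stop)
So 46609/7489 = [6; 4, 2, 8, 7, 2, 6].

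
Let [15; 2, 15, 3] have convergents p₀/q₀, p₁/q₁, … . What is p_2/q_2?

480/31

Using pₖ = aₖpₖ₋₁ + pₖ₋₂, qₖ = aₖqₖ₋₁ + qₖ₋₂ (with p₋₁=1, p₋₂=0, q₋₁=0, q₋₂=1):
  k=0: a=15, p=15, q=1
  k=1: a=2, p=31, q=2
  k=2: a=15, p=480, q=31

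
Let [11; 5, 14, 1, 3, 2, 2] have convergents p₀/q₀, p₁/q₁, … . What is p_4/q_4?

Using pₖ = aₖpₖ₋₁ + pₖ₋₂, qₖ = aₖqₖ₋₁ + qₖ₋₂ (with p₋₁=1, p₋₂=0, q₋₁=0, q₋₂=1):
  k=0: a=11, p=11, q=1
  k=1: a=5, p=56, q=5
  k=2: a=14, p=795, q=71
  k=3: a=1, p=851, q=76
  k=4: a=3, p=3348, q=299

3348/299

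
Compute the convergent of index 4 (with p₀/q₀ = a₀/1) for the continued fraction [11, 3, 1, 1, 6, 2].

Using pₖ = aₖpₖ₋₁ + pₖ₋₂, qₖ = aₖqₖ₋₁ + qₖ₋₂ (with p₋₁=1, p₋₂=0, q₋₁=0, q₋₂=1):
  k=0: a=11, p=11, q=1
  k=1: a=3, p=34, q=3
  k=2: a=1, p=45, q=4
  k=3: a=1, p=79, q=7
  k=4: a=6, p=519, q=46

519/46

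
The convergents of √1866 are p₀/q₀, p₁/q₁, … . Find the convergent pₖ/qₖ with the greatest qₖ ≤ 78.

3067/71

√1866 = [43; 5, 14, 5, 86, …] (period length 4).
Convergents:
  p_0/q_0 = 43/1
  p_1/q_1 = 216/5
  p_2/q_2 = 3067/71
  p_3/q_3 = 15551/360
q_2 = 71 ≤ 78 < 360 = q_3, so the answer is 3067/71.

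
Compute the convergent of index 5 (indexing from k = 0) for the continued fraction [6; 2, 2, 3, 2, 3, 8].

859/134

Using pₖ = aₖpₖ₋₁ + pₖ₋₂, qₖ = aₖqₖ₋₁ + qₖ₋₂ (with p₋₁=1, p₋₂=0, q₋₁=0, q₋₂=1):
  k=0: a=6, p=6, q=1
  k=1: a=2, p=13, q=2
  k=2: a=2, p=32, q=5
  k=3: a=3, p=109, q=17
  k=4: a=2, p=250, q=39
  k=5: a=3, p=859, q=134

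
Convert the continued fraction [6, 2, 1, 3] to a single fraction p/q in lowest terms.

Fold from the inside: start with 3/1.
  1 + 1/3 = 4/3
  2 + 3/4 = 11/4
  6 + 4/11 = 70/11

70/11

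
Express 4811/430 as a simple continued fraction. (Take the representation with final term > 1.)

[11; 5, 3, 4, 6]

4811 = 11×430 + 81
430 = 5×81 + 25
81 = 3×25 + 6
25 = 4×6 + 1
6 = 6×1 + 0  (stop)
So 4811/430 = [11; 5, 3, 4, 6].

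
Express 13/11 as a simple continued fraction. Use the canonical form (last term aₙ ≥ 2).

[1; 5, 2]

13 = 1·11 + 2
11 = 5·2 + 1
2 = 2·1 + 0  (stop)
So 13/11 = [1; 5, 2].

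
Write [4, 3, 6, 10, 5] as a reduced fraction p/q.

4247/984

Using pₖ = aₖpₖ₋₁ + pₖ₋₂ and qₖ = aₖqₖ₋₁ + qₖ₋₂:
  k=0: a=4, p=4, q=1
  k=1: a=3, p=13, q=3
  k=2: a=6, p=82, q=19
  k=3: a=10, p=833, q=193
  k=4: a=5, p=4247, q=984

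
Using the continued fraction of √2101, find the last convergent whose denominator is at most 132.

√2101 = [45; 1, 5, 8, 5, 1, 90, …] (period length 6).
Convergents:
  p_0/q_0 = 45/1
  p_1/q_1 = 46/1
  p_2/q_2 = 275/6
  p_3/q_3 = 2246/49
  p_4/q_4 = 11505/251
q_3 = 49 ≤ 132 < 251 = q_4, so the answer is 2246/49.

2246/49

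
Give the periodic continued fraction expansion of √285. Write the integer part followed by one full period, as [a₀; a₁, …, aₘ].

a₀ = ⌊√285⌋ = 16.
With m₀=0, d₀=1 and mₖ₊₁ = dₖaₖ − mₖ, dₖ₊₁ = (n − mₖ₊₁²)/dₖ, aₖ₊₁ = ⌊(a₀+mₖ₊₁)/dₖ₊₁⌋:
  k=1: m=16, d=29, a=1
  k=2: m=13, d=4, a=7
  k=3: m=15, d=15, a=2
  k=4: m=15, d=4, a=7
  k=5: m=13, d=29, a=1
  k=6: m=16, d=1, a=32
d=1 and a=2a₀=32 at k=6, so the next step gives (m, d) = (16, 29) again — its k=1 value — and the period has length 6.

[16; 1, 7, 2, 7, 1, 32]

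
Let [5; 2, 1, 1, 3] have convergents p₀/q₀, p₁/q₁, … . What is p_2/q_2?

Using pₖ = aₖpₖ₋₁ + pₖ₋₂, qₖ = aₖqₖ₋₁ + qₖ₋₂ (with p₋₁=1, p₋₂=0, q₋₁=0, q₋₂=1):
  k=0: a=5, p=5, q=1
  k=1: a=2, p=11, q=2
  k=2: a=1, p=16, q=3

16/3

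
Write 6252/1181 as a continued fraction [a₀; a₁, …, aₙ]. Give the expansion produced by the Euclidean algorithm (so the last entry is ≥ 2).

6252 = 5×1181 + 347
1181 = 3×347 + 140
347 = 2×140 + 67
140 = 2×67 + 6
67 = 11×6 + 1
6 = 6×1 + 0  (stop)
So 6252/1181 = [5; 3, 2, 2, 11, 6].

[5; 3, 2, 2, 11, 6]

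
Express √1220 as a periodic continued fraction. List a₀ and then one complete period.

a₀ = ⌊√1220⌋ = 34.
With m₀=0, d₀=1 and mₖ₊₁ = dₖaₖ − mₖ, dₖ₊₁ = (n − mₖ₊₁²)/dₖ, aₖ₊₁ = ⌊(a₀+mₖ₊₁)/dₖ₊₁⌋:
  k=1: m=34, d=64, a=1
  k=2: m=30, d=5, a=12
  k=3: m=30, d=64, a=1
  k=4: m=34, d=1, a=68
d=1 and a=2a₀=68 at k=4, so the next step gives (m, d) = (34, 64) again — its k=1 value — and the period has length 4.

[34; 1, 12, 1, 68]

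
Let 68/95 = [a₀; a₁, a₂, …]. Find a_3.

1

68 = 0·95 + 68   →  a_0 = 0
95 = 1·68 + 27   →  a_1 = 1
68 = 2·27 + 14   →  a_2 = 2
27 = 1·14 + 13   →  a_3 = 1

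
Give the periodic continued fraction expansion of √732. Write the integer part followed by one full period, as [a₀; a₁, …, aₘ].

a₀ = ⌊√732⌋ = 27.
With m₀=0, d₀=1 and mₖ₊₁ = dₖaₖ − mₖ, dₖ₊₁ = (n − mₖ₊₁²)/dₖ, aₖ₊₁ = ⌊(a₀+mₖ₊₁)/dₖ₊₁⌋:
  k=1: m=27, d=3, a=18
  k=2: m=27, d=1, a=54
d=1 and a=2a₀=54 at k=2, so the next step gives (m, d) = (27, 3) again — its k=1 value — and the period has length 2.

[27; 18, 54]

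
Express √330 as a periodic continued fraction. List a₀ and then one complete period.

a₀ = ⌊√330⌋ = 18.
With m₀=0, d₀=1 and mₖ₊₁ = dₖaₖ − mₖ, dₖ₊₁ = (n − mₖ₊₁²)/dₖ, aₖ₊₁ = ⌊(a₀+mₖ₊₁)/dₖ₊₁⌋:
  k=1: m=18, d=6, a=6
  k=2: m=18, d=1, a=36
d=1 and a=2a₀=36 at k=2, so the next step gives (m, d) = (18, 6) again — its k=1 value — and the period has length 2.

[18; 6, 36]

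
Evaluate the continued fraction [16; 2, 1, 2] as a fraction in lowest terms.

Fold from the inside: start with 2/1.
  1 + 1/2 = 3/2
  2 + 2/3 = 8/3
  16 + 3/8 = 131/8

131/8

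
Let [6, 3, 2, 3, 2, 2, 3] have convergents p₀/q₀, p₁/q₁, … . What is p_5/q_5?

843/134

Using pₖ = aₖpₖ₋₁ + pₖ₋₂, qₖ = aₖqₖ₋₁ + qₖ₋₂ (with p₋₁=1, p₋₂=0, q₋₁=0, q₋₂=1):
  k=0: a=6, p=6, q=1
  k=1: a=3, p=19, q=3
  k=2: a=2, p=44, q=7
  k=3: a=3, p=151, q=24
  k=4: a=2, p=346, q=55
  k=5: a=2, p=843, q=134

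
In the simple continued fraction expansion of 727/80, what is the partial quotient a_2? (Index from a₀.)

2

727 = 9·80 + 7   →  a_0 = 9
80 = 11·7 + 3   →  a_1 = 11
7 = 2·3 + 1   →  a_2 = 2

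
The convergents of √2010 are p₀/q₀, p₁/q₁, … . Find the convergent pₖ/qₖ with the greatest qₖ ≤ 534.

√2010 = [44; 1, 4, 1, 88, …] (period length 4).
Convergents:
  p_0/q_0 = 44/1
  p_1/q_1 = 45/1
  p_2/q_2 = 224/5
  p_3/q_3 = 269/6
  p_4/q_4 = 23896/533
  p_5/q_5 = 24165/539
q_4 = 533 ≤ 534 < 539 = q_5, so the answer is 23896/533.

23896/533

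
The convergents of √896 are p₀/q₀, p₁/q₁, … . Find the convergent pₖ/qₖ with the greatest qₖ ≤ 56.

√896 = [29; 1, 13, 1, 58, …] (period length 4).
Convergents:
  p_0/q_0 = 29/1
  p_1/q_1 = 30/1
  p_2/q_2 = 419/14
  p_3/q_3 = 449/15
  p_4/q_4 = 26461/884
q_3 = 15 ≤ 56 < 884 = q_4, so the answer is 449/15.

449/15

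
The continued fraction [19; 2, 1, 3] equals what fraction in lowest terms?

213/11

Fold from the inside: start with 3/1.
  1 + 1/3 = 4/3
  2 + 3/4 = 11/4
  19 + 4/11 = 213/11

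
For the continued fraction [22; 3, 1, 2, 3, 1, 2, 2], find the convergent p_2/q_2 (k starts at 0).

Using pₖ = aₖpₖ₋₁ + pₖ₋₂, qₖ = aₖqₖ₋₁ + qₖ₋₂ (with p₋₁=1, p₋₂=0, q₋₁=0, q₋₂=1):
  k=0: a=22, p=22, q=1
  k=1: a=3, p=67, q=3
  k=2: a=1, p=89, q=4

89/4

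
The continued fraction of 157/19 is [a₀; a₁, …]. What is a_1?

157 = 8·19 + 5   →  a_0 = 8
19 = 3·5 + 4   →  a_1 = 3

3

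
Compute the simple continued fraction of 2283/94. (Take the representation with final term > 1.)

[24; 3, 2, 13]

2283 = 24×94 + 27
94 = 3×27 + 13
27 = 2×13 + 1
13 = 13×1 + 0  (stop)
So 2283/94 = [24; 3, 2, 13].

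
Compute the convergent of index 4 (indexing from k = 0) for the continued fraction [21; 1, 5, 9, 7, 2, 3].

Using pₖ = aₖpₖ₋₁ + pₖ₋₂, qₖ = aₖqₖ₋₁ + qₖ₋₂ (with p₋₁=1, p₋₂=0, q₋₁=0, q₋₂=1):
  k=0: a=21, p=21, q=1
  k=1: a=1, p=22, q=1
  k=2: a=5, p=131, q=6
  k=3: a=9, p=1201, q=55
  k=4: a=7, p=8538, q=391

8538/391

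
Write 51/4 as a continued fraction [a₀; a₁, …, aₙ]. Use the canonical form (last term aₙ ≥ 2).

51 = 12·4 + 3
4 = 1·3 + 1
3 = 3·1 + 0  (stop)
So 51/4 = [12; 1, 3].

[12; 1, 3]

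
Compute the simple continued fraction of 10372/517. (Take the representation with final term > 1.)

10372 = 20*517 + 32
517 = 16*32 + 5
32 = 6*5 + 2
5 = 2*2 + 1
2 = 2*1 + 0  (stop)
So 10372/517 = [20; 16, 6, 2, 2].

[20; 16, 6, 2, 2]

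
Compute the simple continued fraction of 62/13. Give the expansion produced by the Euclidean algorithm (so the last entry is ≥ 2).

62 = 4×13 + 10
13 = 1×10 + 3
10 = 3×3 + 1
3 = 3×1 + 0  (stop)
So 62/13 = [4; 1, 3, 3].

[4; 1, 3, 3]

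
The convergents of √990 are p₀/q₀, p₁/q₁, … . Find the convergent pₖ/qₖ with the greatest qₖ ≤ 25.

409/13

√990 = [31; 2, 6, 2, 62, …] (period length 4).
Convergents:
  p_0/q_0 = 31/1
  p_1/q_1 = 63/2
  p_2/q_2 = 409/13
  p_3/q_3 = 881/28
q_2 = 13 ≤ 25 < 28 = q_3, so the answer is 409/13.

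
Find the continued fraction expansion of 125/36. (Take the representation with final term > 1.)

[3; 2, 8, 2]

125 = 3×36 + 17
36 = 2×17 + 2
17 = 8×2 + 1
2 = 2×1 + 0  (stop)
So 125/36 = [3; 2, 8, 2].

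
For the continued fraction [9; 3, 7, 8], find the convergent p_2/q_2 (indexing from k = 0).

Using pₖ = aₖpₖ₋₁ + pₖ₋₂, qₖ = aₖqₖ₋₁ + qₖ₋₂ (with p₋₁=1, p₋₂=0, q₋₁=0, q₋₂=1):
  k=0: a=9, p=9, q=1
  k=1: a=3, p=28, q=3
  k=2: a=7, p=205, q=22

205/22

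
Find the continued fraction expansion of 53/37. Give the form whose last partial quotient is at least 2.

[1; 2, 3, 5]

53 = 1*37 + 16
37 = 2*16 + 5
16 = 3*5 + 1
5 = 5*1 + 0  (stop)
So 53/37 = [1; 2, 3, 5].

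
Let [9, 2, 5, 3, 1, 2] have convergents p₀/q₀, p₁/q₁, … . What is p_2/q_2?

104/11

Using pₖ = aₖpₖ₋₁ + pₖ₋₂, qₖ = aₖqₖ₋₁ + qₖ₋₂ (with p₋₁=1, p₋₂=0, q₋₁=0, q₋₂=1):
  k=0: a=9, p=9, q=1
  k=1: a=2, p=19, q=2
  k=2: a=5, p=104, q=11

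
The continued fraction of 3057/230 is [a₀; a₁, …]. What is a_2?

2

3057 = 13·230 + 67   →  a_0 = 13
230 = 3·67 + 29   →  a_1 = 3
67 = 2·29 + 9   →  a_2 = 2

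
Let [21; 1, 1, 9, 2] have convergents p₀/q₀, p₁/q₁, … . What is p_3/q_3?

Using pₖ = aₖpₖ₋₁ + pₖ₋₂, qₖ = aₖqₖ₋₁ + qₖ₋₂ (with p₋₁=1, p₋₂=0, q₋₁=0, q₋₂=1):
  k=0: a=21, p=21, q=1
  k=1: a=1, p=22, q=1
  k=2: a=1, p=43, q=2
  k=3: a=9, p=409, q=19

409/19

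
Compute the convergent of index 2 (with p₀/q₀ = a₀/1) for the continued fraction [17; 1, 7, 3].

143/8

Using pₖ = aₖpₖ₋₁ + pₖ₋₂, qₖ = aₖqₖ₋₁ + qₖ₋₂ (with p₋₁=1, p₋₂=0, q₋₁=0, q₋₂=1):
  k=0: a=17, p=17, q=1
  k=1: a=1, p=18, q=1
  k=2: a=7, p=143, q=8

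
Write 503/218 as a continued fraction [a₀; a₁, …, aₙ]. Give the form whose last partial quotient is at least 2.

[2; 3, 3, 1, 16]

503 = 2*218 + 67
218 = 3*67 + 17
67 = 3*17 + 16
17 = 1*16 + 1
16 = 16*1 + 0  (stop)
So 503/218 = [2; 3, 3, 1, 16].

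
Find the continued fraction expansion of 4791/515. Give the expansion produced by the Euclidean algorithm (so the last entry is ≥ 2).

[9; 3, 3, 3, 7, 2]

4791 = 9*515 + 156
515 = 3*156 + 47
156 = 3*47 + 15
47 = 3*15 + 2
15 = 7*2 + 1
2 = 2*1 + 0  (stop)
So 4791/515 = [9; 3, 3, 3, 7, 2].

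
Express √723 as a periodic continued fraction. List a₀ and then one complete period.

[26; 1, 7, 1, 52]

a₀ = ⌊√723⌋ = 26.
With m₀=0, d₀=1 and mₖ₊₁ = dₖaₖ − mₖ, dₖ₊₁ = (n − mₖ₊₁²)/dₖ, aₖ₊₁ = ⌊(a₀+mₖ₊₁)/dₖ₊₁⌋:
  k=1: m=26, d=47, a=1
  k=2: m=21, d=6, a=7
  k=3: m=21, d=47, a=1
  k=4: m=26, d=1, a=52
d=1 and a=2a₀=52 at k=4, so the next step gives (m, d) = (26, 47) again — its k=1 value — and the period has length 4.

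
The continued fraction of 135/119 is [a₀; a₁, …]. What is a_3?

135 = 1·119 + 16   →  a_0 = 1
119 = 7·16 + 7   →  a_1 = 7
16 = 2·7 + 2   →  a_2 = 2
7 = 3·2 + 1   →  a_3 = 3

3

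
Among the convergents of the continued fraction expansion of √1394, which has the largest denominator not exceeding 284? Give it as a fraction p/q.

√1394 = [37; 2, 1, 36, 1, 2, 74, …] (period length 6).
Convergents:
  p_0/q_0 = 37/1
  p_1/q_1 = 75/2
  p_2/q_2 = 112/3
  p_3/q_3 = 4107/110
  p_4/q_4 = 4219/113
  p_5/q_5 = 12545/336
q_4 = 113 ≤ 284 < 336 = q_5, so the answer is 4219/113.

4219/113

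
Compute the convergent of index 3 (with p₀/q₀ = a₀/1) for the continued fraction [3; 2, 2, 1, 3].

24/7

Using pₖ = aₖpₖ₋₁ + pₖ₋₂, qₖ = aₖqₖ₋₁ + qₖ₋₂ (with p₋₁=1, p₋₂=0, q₋₁=0, q₋₂=1):
  k=0: a=3, p=3, q=1
  k=1: a=2, p=7, q=2
  k=2: a=2, p=17, q=5
  k=3: a=1, p=24, q=7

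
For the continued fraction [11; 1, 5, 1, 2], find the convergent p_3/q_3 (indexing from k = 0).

Using pₖ = aₖpₖ₋₁ + pₖ₋₂, qₖ = aₖqₖ₋₁ + qₖ₋₂ (with p₋₁=1, p₋₂=0, q₋₁=0, q₋₂=1):
  k=0: a=11, p=11, q=1
  k=1: a=1, p=12, q=1
  k=2: a=5, p=71, q=6
  k=3: a=1, p=83, q=7

83/7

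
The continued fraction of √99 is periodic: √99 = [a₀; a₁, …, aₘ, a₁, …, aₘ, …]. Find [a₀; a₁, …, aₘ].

a₀ = ⌊√99⌋ = 9.
With m₀=0, d₀=1 and mₖ₊₁ = dₖaₖ − mₖ, dₖ₊₁ = (n − mₖ₊₁²)/dₖ, aₖ₊₁ = ⌊(a₀+mₖ₊₁)/dₖ₊₁⌋:
  k=1: m=9, d=18, a=1
  k=2: m=9, d=1, a=18
d=1 and a=2a₀=18 at k=2, so the next step gives (m, d) = (9, 18) again — its k=1 value — and the period has length 2.

[9; 1, 18]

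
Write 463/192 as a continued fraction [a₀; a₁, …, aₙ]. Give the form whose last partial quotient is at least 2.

[2; 2, 2, 3, 11]

463 = 2*192 + 79
192 = 2*79 + 34
79 = 2*34 + 11
34 = 3*11 + 1
11 = 11*1 + 0  (stop)
So 463/192 = [2; 2, 2, 3, 11].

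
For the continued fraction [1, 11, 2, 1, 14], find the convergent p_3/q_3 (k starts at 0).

37/34

Using pₖ = aₖpₖ₋₁ + pₖ₋₂, qₖ = aₖqₖ₋₁ + qₖ₋₂ (with p₋₁=1, p₋₂=0, q₋₁=0, q₋₂=1):
  k=0: a=1, p=1, q=1
  k=1: a=11, p=12, q=11
  k=2: a=2, p=25, q=23
  k=3: a=1, p=37, q=34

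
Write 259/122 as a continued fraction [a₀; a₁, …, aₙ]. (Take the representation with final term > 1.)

259 = 2*122 + 15
122 = 8*15 + 2
15 = 7*2 + 1
2 = 2*1 + 0  (stop)
So 259/122 = [2; 8, 7, 2].

[2; 8, 7, 2]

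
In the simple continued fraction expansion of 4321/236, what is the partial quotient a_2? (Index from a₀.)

4321 = 18·236 + 73   →  a_0 = 18
236 = 3·73 + 17   →  a_1 = 3
73 = 4·17 + 5   →  a_2 = 4

4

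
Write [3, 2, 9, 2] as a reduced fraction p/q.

139/40

Fold from the inside: start with 2/1.
  9 + 1/2 = 19/2
  2 + 2/19 = 40/19
  3 + 19/40 = 139/40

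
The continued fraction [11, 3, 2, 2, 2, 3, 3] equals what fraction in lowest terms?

5206/461

Fold from the inside: start with 3/1.
  3 + 1/3 = 10/3
  2 + 3/10 = 23/10
  2 + 10/23 = 56/23
  2 + 23/56 = 135/56
  3 + 56/135 = 461/135
  11 + 135/461 = 5206/461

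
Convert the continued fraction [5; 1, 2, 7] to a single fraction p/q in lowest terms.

Fold from the inside: start with 7/1.
  2 + 1/7 = 15/7
  1 + 7/15 = 22/15
  5 + 15/22 = 125/22

125/22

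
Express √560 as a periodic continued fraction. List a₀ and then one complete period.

[23; 1, 1, 1, 46]

a₀ = ⌊√560⌋ = 23.
With m₀=0, d₀=1 and mₖ₊₁ = dₖaₖ − mₖ, dₖ₊₁ = (n − mₖ₊₁²)/dₖ, aₖ₊₁ = ⌊(a₀+mₖ₊₁)/dₖ₊₁⌋:
  k=1: m=23, d=31, a=1
  k=2: m=8, d=16, a=1
  k=3: m=8, d=31, a=1
  k=4: m=23, d=1, a=46
d=1 and a=2a₀=46 at k=4, so the next step gives (m, d) = (23, 31) again — its k=1 value — and the period has length 4.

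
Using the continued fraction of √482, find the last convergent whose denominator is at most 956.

√482 = [21; 1, 20, 1, 42, …] (period length 4).
Convergents:
  p_0/q_0 = 21/1
  p_1/q_1 = 22/1
  p_2/q_2 = 461/21
  p_3/q_3 = 483/22
  p_4/q_4 = 20747/945
  p_5/q_5 = 21230/967
q_4 = 945 ≤ 956 < 967 = q_5, so the answer is 20747/945.

20747/945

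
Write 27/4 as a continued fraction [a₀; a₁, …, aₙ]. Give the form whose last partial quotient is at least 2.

[6; 1, 3]

27 = 6·4 + 3
4 = 1·3 + 1
3 = 3·1 + 0  (stop)
So 27/4 = [6; 1, 3].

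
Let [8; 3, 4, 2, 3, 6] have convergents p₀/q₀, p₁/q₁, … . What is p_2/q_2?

Using pₖ = aₖpₖ₋₁ + pₖ₋₂, qₖ = aₖqₖ₋₁ + qₖ₋₂ (with p₋₁=1, p₋₂=0, q₋₁=0, q₋₂=1):
  k=0: a=8, p=8, q=1
  k=1: a=3, p=25, q=3
  k=2: a=4, p=108, q=13

108/13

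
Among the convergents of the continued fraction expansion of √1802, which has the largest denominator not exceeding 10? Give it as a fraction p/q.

382/9

√1802 = [42; 2, 4, 2, 84, …] (period length 4).
Convergents:
  p_0/q_0 = 42/1
  p_1/q_1 = 85/2
  p_2/q_2 = 382/9
  p_3/q_3 = 849/20
q_2 = 9 ≤ 10 < 20 = q_3, so the answer is 382/9.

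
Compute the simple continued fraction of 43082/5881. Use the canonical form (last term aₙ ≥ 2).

[7; 3, 14, 12, 2, 1, 3]

43082 = 7·5881 + 1915
5881 = 3·1915 + 136
1915 = 14·136 + 11
136 = 12·11 + 4
11 = 2·4 + 3
4 = 1·3 + 1
3 = 3·1 + 0  (stop)
So 43082/5881 = [7; 3, 14, 12, 2, 1, 3].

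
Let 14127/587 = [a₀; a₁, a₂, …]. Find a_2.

19

14127 = 24·587 + 39   →  a_0 = 24
587 = 15·39 + 2   →  a_1 = 15
39 = 19·2 + 1   →  a_2 = 19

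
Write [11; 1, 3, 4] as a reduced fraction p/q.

200/17

Using pₖ = aₖpₖ₋₁ + pₖ₋₂ and qₖ = aₖqₖ₋₁ + qₖ₋₂:
  k=0: a=11, p=11, q=1
  k=1: a=1, p=12, q=1
  k=2: a=3, p=47, q=4
  k=3: a=4, p=200, q=17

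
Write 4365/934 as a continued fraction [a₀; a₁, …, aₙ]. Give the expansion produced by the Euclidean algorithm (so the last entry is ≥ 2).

4365 = 4*934 + 629
934 = 1*629 + 305
629 = 2*305 + 19
305 = 16*19 + 1
19 = 19*1 + 0  (stop)
So 4365/934 = [4; 1, 2, 16, 19].

[4; 1, 2, 16, 19]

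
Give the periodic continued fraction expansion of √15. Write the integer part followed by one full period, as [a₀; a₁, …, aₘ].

[3; 1, 6]

a₀ = ⌊√15⌋ = 3.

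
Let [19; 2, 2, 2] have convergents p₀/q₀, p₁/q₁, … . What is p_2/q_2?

97/5

Using pₖ = aₖpₖ₋₁ + pₖ₋₂, qₖ = aₖqₖ₋₁ + qₖ₋₂ (with p₋₁=1, p₋₂=0, q₋₁=0, q₋₂=1):
  k=0: a=19, p=19, q=1
  k=1: a=2, p=39, q=2
  k=2: a=2, p=97, q=5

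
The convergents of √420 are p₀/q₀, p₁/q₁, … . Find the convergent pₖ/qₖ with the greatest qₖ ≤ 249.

3361/164

√420 = [20; 2, 40, …] (period length 2).
Convergents:
  p_0/q_0 = 20/1
  p_1/q_1 = 41/2
  p_2/q_2 = 1660/81
  p_3/q_3 = 3361/164
  p_4/q_4 = 136100/6641
q_3 = 164 ≤ 249 < 6641 = q_4, so the answer is 3361/164.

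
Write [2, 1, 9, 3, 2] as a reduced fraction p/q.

Using pₖ = aₖpₖ₋₁ + pₖ₋₂ and qₖ = aₖqₖ₋₁ + qₖ₋₂:
  k=0: a=2, p=2, q=1
  k=1: a=1, p=3, q=1
  k=2: a=9, p=29, q=10
  k=3: a=3, p=90, q=31
  k=4: a=2, p=209, q=72

209/72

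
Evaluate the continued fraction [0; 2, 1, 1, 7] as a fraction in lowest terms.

15/38

Fold from the inside: start with 7/1.
  1 + 1/7 = 8/7
  1 + 7/8 = 15/8
  2 + 8/15 = 38/15
  0 + 15/38 = 15/38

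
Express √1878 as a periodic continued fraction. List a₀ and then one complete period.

[43; 2, 1, 42, 1, 2, 86]

a₀ = ⌊√1878⌋ = 43.
With m₀=0, d₀=1 and mₖ₊₁ = dₖaₖ − mₖ, dₖ₊₁ = (n − mₖ₊₁²)/dₖ, aₖ₊₁ = ⌊(a₀+mₖ₊₁)/dₖ₊₁⌋:
  k=1: m=43, d=29, a=2
  k=2: m=15, d=57, a=1
  k=3: m=42, d=2, a=42
  k=4: m=42, d=57, a=1
  k=5: m=15, d=29, a=2
  k=6: m=43, d=1, a=86
d=1 and a=2a₀=86 at k=6, so the next step gives (m, d) = (43, 29) again — its k=1 value — and the period has length 6.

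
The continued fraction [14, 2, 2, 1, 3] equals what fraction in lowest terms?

Fold from the inside: start with 3/1.
  1 + 1/3 = 4/3
  2 + 3/4 = 11/4
  2 + 4/11 = 26/11
  14 + 11/26 = 375/26

375/26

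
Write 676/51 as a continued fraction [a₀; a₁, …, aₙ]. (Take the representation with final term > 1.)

676 = 13*51 + 13
51 = 3*13 + 12
13 = 1*12 + 1
12 = 12*1 + 0  (stop)
So 676/51 = [13; 3, 1, 12].

[13; 3, 1, 12]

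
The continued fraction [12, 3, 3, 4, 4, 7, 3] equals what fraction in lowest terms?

50845/4133

Fold from the inside: start with 3/1.
  7 + 1/3 = 22/3
  4 + 3/22 = 91/22
  4 + 22/91 = 386/91
  3 + 91/386 = 1249/386
  3 + 386/1249 = 4133/1249
  12 + 1249/4133 = 50845/4133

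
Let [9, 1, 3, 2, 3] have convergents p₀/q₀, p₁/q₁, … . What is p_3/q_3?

Using pₖ = aₖpₖ₋₁ + pₖ₋₂, qₖ = aₖqₖ₋₁ + qₖ₋₂ (with p₋₁=1, p₋₂=0, q₋₁=0, q₋₂=1):
  k=0: a=9, p=9, q=1
  k=1: a=1, p=10, q=1
  k=2: a=3, p=39, q=4
  k=3: a=2, p=88, q=9

88/9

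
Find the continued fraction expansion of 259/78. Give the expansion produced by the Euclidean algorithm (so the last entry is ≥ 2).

259 = 3·78 + 25
78 = 3·25 + 3
25 = 8·3 + 1
3 = 3·1 + 0  (stop)
So 259/78 = [3; 3, 8, 3].

[3; 3, 8, 3]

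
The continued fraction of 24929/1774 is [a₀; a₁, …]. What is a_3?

24929 = 14·1774 + 93   →  a_0 = 14
1774 = 19·93 + 7   →  a_1 = 19
93 = 13·7 + 2   →  a_2 = 13
7 = 3·2 + 1   →  a_3 = 3

3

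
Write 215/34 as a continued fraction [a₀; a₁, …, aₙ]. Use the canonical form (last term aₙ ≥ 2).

215 = 6·34 + 11
34 = 3·11 + 1
11 = 11·1 + 0  (stop)
So 215/34 = [6; 3, 11].

[6; 3, 11]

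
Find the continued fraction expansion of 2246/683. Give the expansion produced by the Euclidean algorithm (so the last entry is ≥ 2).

2246 = 3·683 + 197
683 = 3·197 + 92
197 = 2·92 + 13
92 = 7·13 + 1
13 = 13·1 + 0  (stop)
So 2246/683 = [3; 3, 2, 7, 13].

[3; 3, 2, 7, 13]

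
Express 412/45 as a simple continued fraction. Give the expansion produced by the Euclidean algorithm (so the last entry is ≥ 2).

412 = 9×45 + 7
45 = 6×7 + 3
7 = 2×3 + 1
3 = 3×1 + 0  (stop)
So 412/45 = [9; 6, 2, 3].

[9; 6, 2, 3]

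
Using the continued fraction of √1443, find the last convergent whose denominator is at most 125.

√1443 = [37; 1, 74, …] (period length 2).
Convergents:
  p_0/q_0 = 37/1
  p_1/q_1 = 38/1
  p_2/q_2 = 2849/75
  p_3/q_3 = 2887/76
  p_4/q_4 = 216487/5699
q_3 = 76 ≤ 125 < 5699 = q_4, so the answer is 2887/76.

2887/76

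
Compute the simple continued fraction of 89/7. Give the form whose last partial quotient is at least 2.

[12; 1, 2, 2]

89 = 12·7 + 5
7 = 1·5 + 2
5 = 2·2 + 1
2 = 2·1 + 0  (stop)
So 89/7 = [12; 1, 2, 2].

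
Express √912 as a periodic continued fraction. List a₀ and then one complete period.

[30; 5, 60]

a₀ = ⌊√912⌋ = 30.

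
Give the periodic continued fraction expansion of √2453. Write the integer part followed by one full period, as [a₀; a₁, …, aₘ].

a₀ = ⌊√2453⌋ = 49.
With m₀=0, d₀=1 and mₖ₊₁ = dₖaₖ − mₖ, dₖ₊₁ = (n − mₖ₊₁²)/dₖ, aₖ₊₁ = ⌊(a₀+mₖ₊₁)/dₖ₊₁⌋:
  k=1: m=49, d=52, a=1
  k=2: m=3, d=47, a=1
  k=3: m=44, d=11, a=8
  k=4: m=44, d=47, a=1
  k=5: m=3, d=52, a=1
  k=6: m=49, d=1, a=98
d=1 and a=2a₀=98 at k=6, so the next step gives (m, d) = (49, 52) again — its k=1 value — and the period has length 6.

[49; 1, 1, 8, 1, 1, 98]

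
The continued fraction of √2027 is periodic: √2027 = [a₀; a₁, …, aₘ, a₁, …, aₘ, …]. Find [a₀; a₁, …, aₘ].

a₀ = ⌊√2027⌋ = 45.
With m₀=0, d₀=1 and mₖ₊₁ = dₖaₖ − mₖ, dₖ₊₁ = (n − mₖ₊₁²)/dₖ, aₖ₊₁ = ⌊(a₀+mₖ₊₁)/dₖ₊₁⌋:
  k=1: m=45, d=2, a=45
  k=2: m=45, d=1, a=90
d=1 and a=2a₀=90 at k=2, so the next step gives (m, d) = (45, 2) again — its k=1 value — and the period has length 2.

[45; 45, 90]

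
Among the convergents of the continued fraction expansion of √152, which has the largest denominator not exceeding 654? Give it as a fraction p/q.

√152 = [12; 3, 24, …] (period length 2).
Convergents:
  p_0/q_0 = 12/1
  p_1/q_1 = 37/3
  p_2/q_2 = 900/73
  p_3/q_3 = 2737/222
  p_4/q_4 = 66588/5401
q_3 = 222 ≤ 654 < 5401 = q_4, so the answer is 2737/222.

2737/222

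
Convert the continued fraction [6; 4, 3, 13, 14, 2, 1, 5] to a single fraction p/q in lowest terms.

Using pₖ = aₖpₖ₋₁ + pₖ₋₂ and qₖ = aₖqₖ₋₁ + qₖ₋₂:
  k=0: a=6, p=6, q=1
  k=1: a=4, p=25, q=4
  k=2: a=3, p=81, q=13
  k=3: a=13, p=1078, q=173
  k=4: a=14, p=15173, q=2435
  k=5: a=2, p=31424, q=5043
  k=6: a=1, p=46597, q=7478
  k=7: a=5, p=264409, q=42433

264409/42433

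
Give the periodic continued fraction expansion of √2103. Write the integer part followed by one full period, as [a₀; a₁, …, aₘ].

a₀ = ⌊√2103⌋ = 45.
With m₀=0, d₀=1 and mₖ₊₁ = dₖaₖ − mₖ, dₖ₊₁ = (n − mₖ₊₁²)/dₖ, aₖ₊₁ = ⌊(a₀+mₖ₊₁)/dₖ₊₁⌋:
  k=1: m=45, d=78, a=1
  k=2: m=33, d=13, a=6
  k=3: m=45, d=6, a=15
  k=4: m=45, d=13, a=6
  k=5: m=33, d=78, a=1
  k=6: m=45, d=1, a=90
d=1 and a=2a₀=90 at k=6, so the next step gives (m, d) = (45, 78) again — its k=1 value — and the period has length 6.

[45; 1, 6, 15, 6, 1, 90]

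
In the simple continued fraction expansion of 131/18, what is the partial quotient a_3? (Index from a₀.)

131 = 7·18 + 5   →  a_0 = 7
18 = 3·5 + 3   →  a_1 = 3
5 = 1·3 + 2   →  a_2 = 1
3 = 1·2 + 1   →  a_3 = 1

1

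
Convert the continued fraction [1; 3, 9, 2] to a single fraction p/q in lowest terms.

Using pₖ = aₖpₖ₋₁ + pₖ₋₂ and qₖ = aₖqₖ₋₁ + qₖ₋₂:
  k=0: a=1, p=1, q=1
  k=1: a=3, p=4, q=3
  k=2: a=9, p=37, q=28
  k=3: a=2, p=78, q=59

78/59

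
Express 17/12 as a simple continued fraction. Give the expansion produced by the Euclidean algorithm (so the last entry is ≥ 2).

17 = 1*12 + 5
12 = 2*5 + 2
5 = 2*2 + 1
2 = 2*1 + 0  (stop)
So 17/12 = [1; 2, 2, 2].

[1; 2, 2, 2]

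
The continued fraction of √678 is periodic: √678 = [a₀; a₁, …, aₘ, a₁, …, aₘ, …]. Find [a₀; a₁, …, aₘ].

[26; 26, 52]

a₀ = ⌊√678⌋ = 26.
With m₀=0, d₀=1 and mₖ₊₁ = dₖaₖ − mₖ, dₖ₊₁ = (n − mₖ₊₁²)/dₖ, aₖ₊₁ = ⌊(a₀+mₖ₊₁)/dₖ₊₁⌋:
  k=1: m=26, d=2, a=26
  k=2: m=26, d=1, a=52
d=1 and a=2a₀=52 at k=2, so the next step gives (m, d) = (26, 2) again — its k=1 value — and the period has length 2.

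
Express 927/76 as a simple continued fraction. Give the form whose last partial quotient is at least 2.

927 = 12*76 + 15
76 = 5*15 + 1
15 = 15*1 + 0  (stop)
So 927/76 = [12; 5, 15].

[12; 5, 15]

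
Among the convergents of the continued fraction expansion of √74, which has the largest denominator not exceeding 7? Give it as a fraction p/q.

43/5

√74 = [8; 1, 1, 1, 1, 16, …] (period length 5).
Convergents:
  p_0/q_0 = 8/1
  p_1/q_1 = 9/1
  p_2/q_2 = 17/2
  p_3/q_3 = 26/3
  p_4/q_4 = 43/5
  p_5/q_5 = 714/83
q_4 = 5 ≤ 7 < 83 = q_5, so the answer is 43/5.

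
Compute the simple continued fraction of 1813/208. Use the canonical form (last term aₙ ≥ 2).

[8; 1, 2, 1, 1, 9, 3]

1813 = 8*208 + 149
208 = 1*149 + 59
149 = 2*59 + 31
59 = 1*31 + 28
31 = 1*28 + 3
28 = 9*3 + 1
3 = 3*1 + 0  (stop)
So 1813/208 = [8; 1, 2, 1, 1, 9, 3].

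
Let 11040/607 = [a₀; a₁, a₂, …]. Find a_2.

3

11040 = 18·607 + 114   →  a_0 = 18
607 = 5·114 + 37   →  a_1 = 5
114 = 3·37 + 3   →  a_2 = 3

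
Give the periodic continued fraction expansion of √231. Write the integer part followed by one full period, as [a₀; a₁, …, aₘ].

[15; 5, 30]

a₀ = ⌊√231⌋ = 15.
With m₀=0, d₀=1 and mₖ₊₁ = dₖaₖ − mₖ, dₖ₊₁ = (n − mₖ₊₁²)/dₖ, aₖ₊₁ = ⌊(a₀+mₖ₊₁)/dₖ₊₁⌋:
  k=1: m=15, d=6, a=5
  k=2: m=15, d=1, a=30
d=1 and a=2a₀=30 at k=2, so the next step gives (m, d) = (15, 6) again — its k=1 value — and the period has length 2.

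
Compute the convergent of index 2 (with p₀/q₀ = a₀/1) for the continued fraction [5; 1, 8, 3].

Using pₖ = aₖpₖ₋₁ + pₖ₋₂, qₖ = aₖqₖ₋₁ + qₖ₋₂ (with p₋₁=1, p₋₂=0, q₋₁=0, q₋₂=1):
  k=0: a=5, p=5, q=1
  k=1: a=1, p=6, q=1
  k=2: a=8, p=53, q=9

53/9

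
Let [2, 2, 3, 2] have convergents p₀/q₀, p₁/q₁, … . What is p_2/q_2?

Using pₖ = aₖpₖ₋₁ + pₖ₋₂, qₖ = aₖqₖ₋₁ + qₖ₋₂ (with p₋₁=1, p₋₂=0, q₋₁=0, q₋₂=1):
  k=0: a=2, p=2, q=1
  k=1: a=2, p=5, q=2
  k=2: a=3, p=17, q=7

17/7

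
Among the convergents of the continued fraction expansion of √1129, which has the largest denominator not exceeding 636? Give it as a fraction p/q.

11357/338

√1129 = [33; 1, 1, 1, 1, 66, …] (period length 5).
Convergents:
  p_0/q_0 = 33/1
  p_1/q_1 = 34/1
  p_2/q_2 = 67/2
  p_3/q_3 = 101/3
  p_4/q_4 = 168/5
  p_5/q_5 = 11189/333
  p_6/q_6 = 11357/338
  p_7/q_7 = 22546/671
q_6 = 338 ≤ 636 < 671 = q_7, so the answer is 11357/338.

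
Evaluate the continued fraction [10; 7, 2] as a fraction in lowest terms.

152/15

Fold from the inside: start with 2/1.
  7 + 1/2 = 15/2
  10 + 2/15 = 152/15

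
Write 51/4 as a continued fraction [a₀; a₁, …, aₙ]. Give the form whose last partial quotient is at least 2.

51 = 12*4 + 3
4 = 1*3 + 1
3 = 3*1 + 0  (stop)
So 51/4 = [12; 1, 3].

[12; 1, 3]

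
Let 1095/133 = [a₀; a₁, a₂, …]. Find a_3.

1095 = 8·133 + 31   →  a_0 = 8
133 = 4·31 + 9   →  a_1 = 4
31 = 3·9 + 4   →  a_2 = 3
9 = 2·4 + 1   →  a_3 = 2

2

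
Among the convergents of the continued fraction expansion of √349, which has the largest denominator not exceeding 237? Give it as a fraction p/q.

√349 = [18; 1, 2, 7, 7, 2, 1, 36, …] (period length 7).
Convergents:
  p_0/q_0 = 18/1
  p_1/q_1 = 19/1
  p_2/q_2 = 56/3
  p_3/q_3 = 411/22
  p_4/q_4 = 2933/157
  p_5/q_5 = 6277/336
q_4 = 157 ≤ 237 < 336 = q_5, so the answer is 2933/157.

2933/157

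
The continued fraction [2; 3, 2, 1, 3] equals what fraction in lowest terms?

85/37

Using pₖ = aₖpₖ₋₁ + pₖ₋₂ and qₖ = aₖqₖ₋₁ + qₖ₋₂:
  k=0: a=2, p=2, q=1
  k=1: a=3, p=7, q=3
  k=2: a=2, p=16, q=7
  k=3: a=1, p=23, q=10
  k=4: a=3, p=85, q=37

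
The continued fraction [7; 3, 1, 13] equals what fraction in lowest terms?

Fold from the inside: start with 13/1.
  1 + 1/13 = 14/13
  3 + 13/14 = 55/14
  7 + 14/55 = 399/55

399/55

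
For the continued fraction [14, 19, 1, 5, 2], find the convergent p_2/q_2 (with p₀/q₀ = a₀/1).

Using pₖ = aₖpₖ₋₁ + pₖ₋₂, qₖ = aₖqₖ₋₁ + qₖ₋₂ (with p₋₁=1, p₋₂=0, q₋₁=0, q₋₂=1):
  k=0: a=14, p=14, q=1
  k=1: a=19, p=267, q=19
  k=2: a=1, p=281, q=20

281/20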